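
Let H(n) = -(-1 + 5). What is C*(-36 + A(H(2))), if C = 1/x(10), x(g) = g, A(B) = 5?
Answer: -31/10 ≈ -3.1000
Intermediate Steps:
H(n) = -4 (H(n) = -1*4 = -4)
C = ⅒ (C = 1/10 = ⅒ ≈ 0.10000)
C*(-36 + A(H(2))) = (-36 + 5)/10 = (⅒)*(-31) = -31/10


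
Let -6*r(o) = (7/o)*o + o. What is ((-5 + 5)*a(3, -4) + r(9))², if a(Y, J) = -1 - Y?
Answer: 64/9 ≈ 7.1111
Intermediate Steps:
r(o) = -7/6 - o/6 (r(o) = -((7/o)*o + o)/6 = -(7 + o)/6 = -7/6 - o/6)
((-5 + 5)*a(3, -4) + r(9))² = ((-5 + 5)*(-1 - 1*3) + (-7/6 - ⅙*9))² = (0*(-1 - 3) + (-7/6 - 3/2))² = (0*(-4) - 8/3)² = (0 - 8/3)² = (-8/3)² = 64/9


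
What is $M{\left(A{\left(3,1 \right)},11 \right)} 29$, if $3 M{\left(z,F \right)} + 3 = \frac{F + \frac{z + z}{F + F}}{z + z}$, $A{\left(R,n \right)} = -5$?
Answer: $- \frac{6467}{165} \approx -39.194$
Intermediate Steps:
$M{\left(z,F \right)} = -1 + \frac{F + \frac{z}{F}}{6 z}$ ($M{\left(z,F \right)} = -1 + \frac{\left(F + \frac{z + z}{F + F}\right) \frac{1}{z + z}}{3} = -1 + \frac{\left(F + \frac{2 z}{2 F}\right) \frac{1}{2 z}}{3} = -1 + \frac{\left(F + 2 z \frac{1}{2 F}\right) \frac{1}{2 z}}{3} = -1 + \frac{\left(F + \frac{z}{F}\right) \frac{1}{2 z}}{3} = -1 + \frac{\frac{1}{2} \frac{1}{z} \left(F + \frac{z}{F}\right)}{3} = -1 + \frac{F + \frac{z}{F}}{6 z}$)
$M{\left(A{\left(3,1 \right)},11 \right)} 29 = \left(-1 + \frac{1}{6 \cdot 11} + \frac{1}{6} \cdot 11 \frac{1}{-5}\right) 29 = \left(-1 + \frac{1}{6} \cdot \frac{1}{11} + \frac{1}{6} \cdot 11 \left(- \frac{1}{5}\right)\right) 29 = \left(-1 + \frac{1}{66} - \frac{11}{30}\right) 29 = \left(- \frac{223}{165}\right) 29 = - \frac{6467}{165}$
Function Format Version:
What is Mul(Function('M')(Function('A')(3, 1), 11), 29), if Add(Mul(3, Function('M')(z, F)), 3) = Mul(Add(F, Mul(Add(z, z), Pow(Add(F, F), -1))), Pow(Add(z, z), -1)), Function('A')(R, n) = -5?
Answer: Rational(-6467, 165) ≈ -39.194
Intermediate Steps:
Function('M')(z, F) = Add(-1, Mul(Rational(1, 6), Pow(z, -1), Add(F, Mul(z, Pow(F, -1))))) (Function('M')(z, F) = Add(-1, Mul(Rational(1, 3), Mul(Add(F, Mul(Add(z, z), Pow(Add(F, F), -1))), Pow(Add(z, z), -1)))) = Add(-1, Mul(Rational(1, 3), Mul(Add(F, Mul(Mul(2, z), Pow(Mul(2, F), -1))), Pow(Mul(2, z), -1)))) = Add(-1, Mul(Rational(1, 3), Mul(Add(F, Mul(Mul(2, z), Mul(Rational(1, 2), Pow(F, -1)))), Mul(Rational(1, 2), Pow(z, -1))))) = Add(-1, Mul(Rational(1, 3), Mul(Add(F, Mul(z, Pow(F, -1))), Mul(Rational(1, 2), Pow(z, -1))))) = Add(-1, Mul(Rational(1, 3), Mul(Rational(1, 2), Pow(z, -1), Add(F, Mul(z, Pow(F, -1)))))) = Add(-1, Mul(Rational(1, 6), Pow(z, -1), Add(F, Mul(z, Pow(F, -1))))))
Mul(Function('M')(Function('A')(3, 1), 11), 29) = Mul(Add(-1, Mul(Rational(1, 6), Pow(11, -1)), Mul(Rational(1, 6), 11, Pow(-5, -1))), 29) = Mul(Add(-1, Mul(Rational(1, 6), Rational(1, 11)), Mul(Rational(1, 6), 11, Rational(-1, 5))), 29) = Mul(Add(-1, Rational(1, 66), Rational(-11, 30)), 29) = Mul(Rational(-223, 165), 29) = Rational(-6467, 165)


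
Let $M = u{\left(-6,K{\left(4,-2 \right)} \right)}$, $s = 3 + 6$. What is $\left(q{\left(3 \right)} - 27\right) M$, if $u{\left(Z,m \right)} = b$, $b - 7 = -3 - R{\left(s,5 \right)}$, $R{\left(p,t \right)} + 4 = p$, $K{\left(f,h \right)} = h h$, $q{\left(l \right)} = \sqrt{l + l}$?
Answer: $27 - \sqrt{6} \approx 24.551$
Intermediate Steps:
$q{\left(l \right)} = \sqrt{2} \sqrt{l}$ ($q{\left(l \right)} = \sqrt{2 l} = \sqrt{2} \sqrt{l}$)
$s = 9$
$K{\left(f,h \right)} = h^{2}$
$R{\left(p,t \right)} = -4 + p$
$b = -1$ ($b = 7 - 8 = -1$)
$u{\left(Z,m \right)} = -1$
$M = -1$
$\left(q{\left(3 \right)} - 27\right) M = \left(\sqrt{2} \sqrt{3} - 27\right) \left(-1\right) = \left(\sqrt{6} - 27\right) \left(-1\right) = \left(-27 + \sqrt{6}\right) \left(-1\right) = 27 - \sqrt{6}$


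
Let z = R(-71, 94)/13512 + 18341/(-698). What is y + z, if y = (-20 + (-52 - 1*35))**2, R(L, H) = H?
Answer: 26933016461/2357844 ≈ 11423.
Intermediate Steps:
z = -61939495/2357844 (z = 94/13512 + 18341/(-698) = 94*(1/13512) + 18341*(-1/698) = 47/6756 - 18341/698 = -61939495/2357844 ≈ -26.270)
y = 11449 (y = (-20 + (-52 - 35))**2 = (-20 - 87)**2 = (-107)**2 = 11449)
y + z = 11449 - 61939495/2357844 = 26933016461/2357844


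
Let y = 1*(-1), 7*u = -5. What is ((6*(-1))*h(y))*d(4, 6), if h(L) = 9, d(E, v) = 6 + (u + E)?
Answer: -3510/7 ≈ -501.43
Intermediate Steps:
u = -5/7 (u = (⅐)*(-5) = -5/7 ≈ -0.71429)
d(E, v) = 37/7 + E (d(E, v) = 6 + (-5/7 + E) = 37/7 + E)
y = -1
((6*(-1))*h(y))*d(4, 6) = ((6*(-1))*9)*(37/7 + 4) = -6*9*(65/7) = -54*65/7 = -3510/7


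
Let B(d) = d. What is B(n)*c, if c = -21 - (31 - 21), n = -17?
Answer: 527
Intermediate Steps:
c = -31 (c = -21 - 1*10 = -21 - 10 = -31)
B(n)*c = -17*(-31) = 527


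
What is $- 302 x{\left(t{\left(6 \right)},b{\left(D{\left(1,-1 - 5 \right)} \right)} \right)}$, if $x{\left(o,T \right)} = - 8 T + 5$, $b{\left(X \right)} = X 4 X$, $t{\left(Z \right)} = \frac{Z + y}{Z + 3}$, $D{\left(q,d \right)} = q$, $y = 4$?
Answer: $8154$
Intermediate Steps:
$t{\left(Z \right)} = \frac{4 + Z}{3 + Z}$ ($t{\left(Z \right)} = \frac{Z + 4}{Z + 3} = \frac{4 + Z}{3 + Z}$)
$b{\left(X \right)} = 4 X^{2}$ ($b{\left(X \right)} = 4 X X = 4 X^{2}$)
$x{\left(o,T \right)} = 5 - 8 T$
$- 302 x{\left(t{\left(6 \right)},b{\left(D{\left(1,-1 - 5 \right)} \right)} \right)} = - 302 \left(5 - 8 \cdot 4 \cdot 1^{2}\right) = - 302 \left(5 - 8 \cdot 4 \cdot 1\right) = - 302 \left(5 - 32\right) = \left(-302\right) \left(-27\right) = 8154$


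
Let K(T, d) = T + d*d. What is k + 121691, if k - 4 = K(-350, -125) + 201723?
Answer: 338693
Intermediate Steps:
K(T, d) = T + d²
k = 217002 (k = 4 + ((-350 + (-125)²) + 201723) = 4 + ((-350 + 15625) + 201723) = 4 + (15275 + 201723) = 4 + 216998 = 217002)
k + 121691 = 217002 + 121691 = 338693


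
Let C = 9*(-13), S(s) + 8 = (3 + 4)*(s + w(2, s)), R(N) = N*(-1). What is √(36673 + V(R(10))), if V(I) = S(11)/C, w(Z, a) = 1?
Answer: √55778645/39 ≈ 191.50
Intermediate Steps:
R(N) = -N
S(s) = -1 + 7*s (S(s) = -8 + (3 + 4)*(s + 1) = -8 + 7*(1 + s) = -8 + (7 + 7*s) = -1 + 7*s)
C = -117
V(I) = -76/117 (V(I) = (-1 + 7*11)/(-117) = (-1 + 77)*(-1/117) = 76*(-1/117) = -76/117)
√(36673 + V(R(10))) = √(36673 - 76/117) = √(4290665/117) = √55778645/39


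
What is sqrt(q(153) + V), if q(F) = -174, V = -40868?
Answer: I*sqrt(41042) ≈ 202.59*I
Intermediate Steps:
sqrt(q(153) + V) = sqrt(-174 - 40868) = sqrt(-41042) = I*sqrt(41042)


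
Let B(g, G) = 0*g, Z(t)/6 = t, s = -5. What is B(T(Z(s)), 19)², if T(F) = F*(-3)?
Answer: 0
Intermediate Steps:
Z(t) = 6*t
T(F) = -3*F
B(g, G) = 0
B(T(Z(s)), 19)² = 0² = 0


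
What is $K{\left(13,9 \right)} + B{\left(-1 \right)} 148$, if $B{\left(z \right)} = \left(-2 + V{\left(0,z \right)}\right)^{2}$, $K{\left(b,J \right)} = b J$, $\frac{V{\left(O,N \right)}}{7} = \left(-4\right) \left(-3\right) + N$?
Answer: $832617$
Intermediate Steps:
$V{\left(O,N \right)} = 84 + 7 N$ ($V{\left(O,N \right)} = 7 \left(\left(-4\right) \left(-3\right) + N\right) = 7 \left(12 + N\right) = 84 + 7 N$)
$K{\left(b,J \right)} = J b$
$B{\left(z \right)} = \left(82 + 7 z\right)^{2}$ ($B{\left(z \right)} = \left(-2 + \left(84 + 7 z\right)\right)^{2} = \left(82 + 7 z\right)^{2}$)
$K{\left(13,9 \right)} + B{\left(-1 \right)} 148 = 9 \cdot 13 + \left(82 + 7 \left(-1\right)\right)^{2} \cdot 148 = 117 + \left(82 - 7\right)^{2} \cdot 148 = 117 + 75^{2} \cdot 148 = 117 + 5625 \cdot 148 = 117 + 832500 = 832617$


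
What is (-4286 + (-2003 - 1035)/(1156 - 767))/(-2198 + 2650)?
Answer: -417573/43957 ≈ -9.4996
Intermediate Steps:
(-4286 + (-2003 - 1035)/(1156 - 767))/(-2198 + 2650) = (-4286 - 3038/389)/452 = (-4286 - 3038*1/389)*(1/452) = (-4286 - 3038/389)*(1/452) = -1670292/389*1/452 = -417573/43957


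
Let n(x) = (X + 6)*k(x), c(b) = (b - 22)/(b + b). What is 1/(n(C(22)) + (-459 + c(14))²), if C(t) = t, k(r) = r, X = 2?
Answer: 49/10344849 ≈ 4.7367e-6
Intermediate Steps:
c(b) = (-22 + b)/(2*b) (c(b) = (-22 + b)/((2*b)) = (-22 + b)*(1/(2*b)) = (-22 + b)/(2*b))
n(x) = 8*x (n(x) = (2 + 6)*x = 8*x)
1/(n(C(22)) + (-459 + c(14))²) = 1/(8*22 + (-459 + (½)*(-22 + 14)/14)²) = 1/(176 + (-459 + (½)*(1/14)*(-8))²) = 1/(176 + (-459 - 2/7)²) = 1/(176 + (-3215/7)²) = 1/(176 + 10336225/49) = 1/(10344849/49) = 49/10344849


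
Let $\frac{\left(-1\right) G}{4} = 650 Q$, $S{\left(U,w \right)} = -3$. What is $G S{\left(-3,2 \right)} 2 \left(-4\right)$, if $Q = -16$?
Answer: $998400$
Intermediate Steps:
$G = 41600$ ($G = - 4 \cdot 650 \left(-16\right) = \left(-4\right) \left(-10400\right) = 41600$)
$G S{\left(-3,2 \right)} 2 \left(-4\right) = 41600 \left(-3\right) 2 \left(-4\right) = 41600 \left(\left(-6\right) \left(-4\right)\right) = 41600 \cdot 24 = 998400$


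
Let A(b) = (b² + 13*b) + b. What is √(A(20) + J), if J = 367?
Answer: √1047 ≈ 32.357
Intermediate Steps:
A(b) = b² + 14*b
√(A(20) + J) = √(20*(14 + 20) + 367) = √(20*34 + 367) = √(680 + 367) = √1047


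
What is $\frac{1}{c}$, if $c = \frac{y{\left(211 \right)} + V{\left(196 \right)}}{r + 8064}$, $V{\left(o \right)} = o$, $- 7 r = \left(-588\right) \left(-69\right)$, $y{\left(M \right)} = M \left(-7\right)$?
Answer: $- \frac{108}{61} \approx -1.7705$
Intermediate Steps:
$y{\left(M \right)} = - 7 M$
$r = -5796$ ($r = - \frac{\left(-588\right) \left(-69\right)}{7} = \left(- \frac{1}{7}\right) 40572 = -5796$)
$c = - \frac{61}{108}$ ($c = \frac{\left(-7\right) 211 + 196}{-5796 + 8064} = \frac{-1477 + 196}{2268} = \left(-1281\right) \frac{1}{2268} = - \frac{61}{108} \approx -0.56481$)
$\frac{1}{c} = \frac{1}{- \frac{61}{108}} = - \frac{108}{61}$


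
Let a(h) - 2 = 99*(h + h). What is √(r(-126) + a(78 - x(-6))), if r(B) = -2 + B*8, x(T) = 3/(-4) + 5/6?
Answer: √57678/2 ≈ 120.08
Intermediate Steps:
x(T) = 1/12 (x(T) = 3*(-¼) + 5*(⅙) = -¾ + ⅚ = 1/12)
a(h) = 2 + 198*h (a(h) = 2 + 99*(h + h) = 2 + 99*(2*h) = 2 + 198*h)
r(B) = -2 + 8*B
√(r(-126) + a(78 - x(-6))) = √((-2 + 8*(-126)) + (2 + 198*(78 - 1*1/12))) = √((-2 - 1008) + (2 + 198*(78 - 1/12))) = √(-1010 + (2 + 198*(935/12))) = √(-1010 + (2 + 30855/2)) = √(-1010 + 30859/2) = √(28839/2) = √57678/2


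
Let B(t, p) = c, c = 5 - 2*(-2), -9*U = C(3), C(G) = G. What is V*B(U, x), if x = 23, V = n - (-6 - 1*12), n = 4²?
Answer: 306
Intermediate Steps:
n = 16
V = 34 (V = 16 - (-6 - 1*12) = 16 - (-6 - 12) = 16 - 1*(-18) = 16 + 18 = 34)
U = -⅓ (U = -⅑*3 = -⅓ ≈ -0.33333)
c = 9 (c = 5 + 4 = 9)
B(t, p) = 9
V*B(U, x) = 34*9 = 306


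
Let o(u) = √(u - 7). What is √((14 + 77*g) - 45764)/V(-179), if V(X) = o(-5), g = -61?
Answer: √151341/6 ≈ 64.838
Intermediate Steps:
o(u) = √(-7 + u)
V(X) = 2*I*√3 (V(X) = √(-7 - 5) = √(-12) = 2*I*√3)
√((14 + 77*g) - 45764)/V(-179) = √((14 + 77*(-61)) - 45764)/((2*I*√3)) = √((14 - 4697) - 45764)*(-I*√3/6) = √(-4683 - 45764)*(-I*√3/6) = √(-50447)*(-I*√3/6) = (I*√50447)*(-I*√3/6) = √151341/6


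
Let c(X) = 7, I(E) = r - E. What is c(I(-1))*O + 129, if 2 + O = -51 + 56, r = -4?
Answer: 150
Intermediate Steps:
O = 3 (O = -2 + (-51 + 56) = -2 + 5 = 3)
I(E) = -4 - E
c(I(-1))*O + 129 = 7*3 + 129 = 21 + 129 = 150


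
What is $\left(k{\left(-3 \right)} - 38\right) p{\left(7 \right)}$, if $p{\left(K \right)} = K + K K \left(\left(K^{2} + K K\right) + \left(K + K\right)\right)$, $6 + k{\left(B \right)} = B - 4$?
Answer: $-280245$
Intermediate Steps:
$k{\left(B \right)} = -10 + B$ ($k{\left(B \right)} = -6 + \left(B - 4\right) = -6 + \left(-4 + B\right) = -10 + B$)
$p{\left(K \right)} = K + K^{2} \left(2 K + 2 K^{2}\right)$ ($p{\left(K \right)} = K + K^{2} \left(\left(K^{2} + K^{2}\right) + 2 K\right) = K + K^{2} \left(2 K^{2} + 2 K\right) = K + K^{2} \left(2 K + 2 K^{2}\right)$)
$\left(k{\left(-3 \right)} - 38\right) p{\left(7 \right)} = \left(\left(-10 - 3\right) - 38\right) \left(7 + 2 \cdot 7^{3} + 2 \cdot 7^{4}\right) = \left(-13 - 38\right) \left(7 + 2 \cdot 343 + 2 \cdot 2401\right) = - 51 \left(7 + 686 + 4802\right) = \left(-51\right) 5495 = -280245$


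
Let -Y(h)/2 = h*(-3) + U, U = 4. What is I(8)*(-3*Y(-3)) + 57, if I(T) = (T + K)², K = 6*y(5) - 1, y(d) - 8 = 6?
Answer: 645975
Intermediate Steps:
y(d) = 14 (y(d) = 8 + 6 = 14)
Y(h) = -8 + 6*h (Y(h) = -2*(h*(-3) + 4) = -2*(-3*h + 4) = -2*(4 - 3*h) = -8 + 6*h)
K = 83 (K = 6*14 - 1 = 84 - 1 = 83)
I(T) = (83 + T)² (I(T) = (T + 83)² = (83 + T)²)
I(8)*(-3*Y(-3)) + 57 = (83 + 8)²*(-3*(-8 + 6*(-3))) + 57 = 91²*(-3*(-8 - 18)) + 57 = 8281*(-3*(-26)) + 57 = 8281*78 + 57 = 645918 + 57 = 645975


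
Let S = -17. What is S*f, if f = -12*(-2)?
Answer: -408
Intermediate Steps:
f = 24
S*f = -17*24 = -408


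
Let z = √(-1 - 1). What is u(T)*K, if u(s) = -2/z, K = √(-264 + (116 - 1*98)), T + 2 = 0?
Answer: -2*√123 ≈ -22.181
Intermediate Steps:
T = -2 (T = -2 + 0 = -2)
z = I*√2 (z = √(-2) = I*√2 ≈ 1.4142*I)
K = I*√246 (K = √(-264 + (116 - 98)) = √(-264 + 18) = √(-246) = I*√246 ≈ 15.684*I)
u(s) = I*√2 (u(s) = -2*(-I*√2/2) = -(-1)*I*√2 = I*√2)
u(T)*K = (I*√2)*(I*√246) = -2*√123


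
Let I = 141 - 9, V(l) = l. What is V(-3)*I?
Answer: -396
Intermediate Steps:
I = 132
V(-3)*I = -3*132 = -396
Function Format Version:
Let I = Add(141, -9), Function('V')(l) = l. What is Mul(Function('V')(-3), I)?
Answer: -396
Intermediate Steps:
I = 132
Mul(Function('V')(-3), I) = Mul(-3, 132) = -396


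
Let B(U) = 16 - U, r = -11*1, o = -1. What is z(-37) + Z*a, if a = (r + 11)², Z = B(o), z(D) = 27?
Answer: 27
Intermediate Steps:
r = -11
Z = 17 (Z = 16 - 1*(-1) = 16 + 1 = 17)
a = 0 (a = (-11 + 11)² = 0² = 0)
z(-37) + Z*a = 27 + 17*0 = 27 + 0 = 27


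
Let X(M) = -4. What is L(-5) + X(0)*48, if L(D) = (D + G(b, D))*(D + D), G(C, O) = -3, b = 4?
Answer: -112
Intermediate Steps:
L(D) = 2*D*(-3 + D) (L(D) = (D - 3)*(D + D) = (-3 + D)*(2*D) = 2*D*(-3 + D))
L(-5) + X(0)*48 = 2*(-5)*(-3 - 5) - 4*48 = 2*(-5)*(-8) - 192 = 80 - 192 = -112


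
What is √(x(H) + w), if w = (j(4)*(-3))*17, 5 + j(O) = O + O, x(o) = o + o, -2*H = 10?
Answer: I*√163 ≈ 12.767*I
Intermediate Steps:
H = -5 (H = -½*10 = -5)
x(o) = 2*o
j(O) = -5 + 2*O (j(O) = -5 + (O + O) = -5 + 2*O)
w = -153 (w = ((-5 + 2*4)*(-3))*17 = ((-5 + 8)*(-3))*17 = (3*(-3))*17 = -9*17 = -153)
√(x(H) + w) = √(2*(-5) - 153) = √(-10 - 153) = √(-163) = I*√163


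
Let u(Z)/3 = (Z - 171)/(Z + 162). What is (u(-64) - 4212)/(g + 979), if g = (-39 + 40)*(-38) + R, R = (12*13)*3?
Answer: -413481/138082 ≈ -2.9945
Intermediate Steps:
R = 468 (R = 156*3 = 468)
u(Z) = 3*(-171 + Z)/(162 + Z) (u(Z) = 3*((Z - 171)/(Z + 162)) = 3*((-171 + Z)/(162 + Z)) = 3*(-171 + Z)/(162 + Z))
g = 430 (g = (-39 + 40)*(-38) + 468 = 1*(-38) + 468 = -38 + 468 = 430)
(u(-64) - 4212)/(g + 979) = (3*(-171 - 64)/(162 - 64) - 4212)/(430 + 979) = (3*(-235)/98 - 4212)/1409 = (3*(1/98)*(-235) - 4212)*(1/1409) = (-705/98 - 4212)*(1/1409) = -413481/98*1/1409 = -413481/138082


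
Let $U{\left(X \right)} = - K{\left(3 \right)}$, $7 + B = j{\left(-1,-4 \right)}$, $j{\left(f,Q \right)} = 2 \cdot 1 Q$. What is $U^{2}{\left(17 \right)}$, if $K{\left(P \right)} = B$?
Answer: $225$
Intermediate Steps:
$j{\left(f,Q \right)} = 2 Q$
$B = -15$ ($B = -7 + 2 \left(-4\right) = -7 - 8 = -15$)
$K{\left(P \right)} = -15$
$U{\left(X \right)} = 15$ ($U{\left(X \right)} = \left(-1\right) \left(-15\right) = 15$)
$U^{2}{\left(17 \right)} = 15^{2} = 225$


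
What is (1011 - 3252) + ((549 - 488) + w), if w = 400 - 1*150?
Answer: -1930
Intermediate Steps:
w = 250 (w = 400 - 150 = 250)
(1011 - 3252) + ((549 - 488) + w) = (1011 - 3252) + ((549 - 488) + 250) = -2241 + (61 + 250) = -2241 + 311 = -1930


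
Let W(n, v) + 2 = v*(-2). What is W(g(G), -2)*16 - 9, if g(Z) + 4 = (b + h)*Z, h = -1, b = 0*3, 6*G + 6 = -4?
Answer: 23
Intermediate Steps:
G = -5/3 (G = -1 + (⅙)*(-4) = -1 - ⅔ = -5/3 ≈ -1.6667)
b = 0
g(Z) = -4 - Z (g(Z) = -4 + (0 - 1)*Z = -4 - Z)
W(n, v) = -2 - 2*v (W(n, v) = -2 + v*(-2) = -2 - 2*v)
W(g(G), -2)*16 - 9 = (-2 - 2*(-2))*16 - 9 = (-2 + 4)*16 - 9 = 2*16 - 9 = 32 - 9 = 23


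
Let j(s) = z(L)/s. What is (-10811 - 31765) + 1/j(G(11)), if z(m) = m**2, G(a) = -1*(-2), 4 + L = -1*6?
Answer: -2128799/50 ≈ -42576.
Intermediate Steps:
L = -10 (L = -4 - 1*6 = -4 - 6 = -10)
G(a) = 2
j(s) = 100/s (j(s) = (-10)**2/s = 100/s)
(-10811 - 31765) + 1/j(G(11)) = (-10811 - 31765) + 1/(100/2) = -42576 + 1/(100*(1/2)) = -42576 + 1/50 = -2128799/50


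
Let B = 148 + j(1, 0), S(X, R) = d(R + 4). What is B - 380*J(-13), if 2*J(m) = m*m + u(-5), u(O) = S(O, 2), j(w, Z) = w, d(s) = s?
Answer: -33101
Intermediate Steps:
S(X, R) = 4 + R (S(X, R) = R + 4 = 4 + R)
B = 149 (B = 148 + 1 = 149)
u(O) = 6 (u(O) = 4 + 2 = 6)
J(m) = 3 + m**2/2 (J(m) = (m*m + 6)/2 = (m**2 + 6)/2 = (6 + m**2)/2 = 3 + m**2/2)
B - 380*J(-13) = 149 - 380*(3 + (1/2)*(-13)**2) = 149 - 380*(3 + (1/2)*169) = 149 - 380*(3 + 169/2) = 149 - 380*175/2 = 149 - 33250 = -33101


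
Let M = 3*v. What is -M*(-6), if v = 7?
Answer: 126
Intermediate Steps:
M = 21 (M = 3*7 = 21)
-M*(-6) = -1*21*(-6) = -21*(-6) = 126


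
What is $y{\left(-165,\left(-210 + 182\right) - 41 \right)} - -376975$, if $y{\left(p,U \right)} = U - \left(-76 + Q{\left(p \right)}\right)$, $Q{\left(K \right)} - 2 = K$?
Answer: $377145$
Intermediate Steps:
$Q{\left(K \right)} = 2 + K$
$y{\left(p,U \right)} = 74 + U - p$ ($y{\left(p,U \right)} = U - \left(-74 + p\right) = 74 + U - p$)
$y{\left(-165,\left(-210 + 182\right) - 41 \right)} - -376975 = \left(74 + \left(\left(-210 + 182\right) - 41\right) - -165\right) - -376975 = \left(74 - 69 + 165\right) + 376975 = 170 + 376975 = 377145$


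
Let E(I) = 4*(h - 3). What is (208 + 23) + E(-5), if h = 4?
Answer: 235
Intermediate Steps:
E(I) = 4 (E(I) = 4*(4 - 3) = 4*1 = 4)
(208 + 23) + E(-5) = (208 + 23) + 4 = 231 + 4 = 235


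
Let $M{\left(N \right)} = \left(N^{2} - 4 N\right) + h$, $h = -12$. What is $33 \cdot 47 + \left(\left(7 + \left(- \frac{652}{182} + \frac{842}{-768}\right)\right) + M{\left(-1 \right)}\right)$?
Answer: $\frac{54034649}{34944} \approx 1546.3$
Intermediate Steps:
$M{\left(N \right)} = -12 + N^{2} - 4 N$ ($M{\left(N \right)} = \left(N^{2} - 4 N\right) - 12 = -12 + N^{2} - 4 N$)
$33 \cdot 47 + \left(\left(7 + \left(- \frac{652}{182} + \frac{842}{-768}\right)\right) + M{\left(-1 \right)}\right) = 33 \cdot 47 + \left(\left(7 + \left(- \frac{652}{182} + \frac{842}{-768}\right)\right) - \left(8 - 1\right)\right) = 1551 + \left(\left(7 + \left(\left(-652\right) \frac{1}{182} + 842 \left(- \frac{1}{768}\right)\right)\right) + \left(-12 + 1 + 4\right)\right) = 1551 + \left(\left(7 - \frac{163495}{34944}\right) - 7\right) = 1551 + \left(\frac{81113}{34944} - 7\right) = 1551 - \frac{163495}{34944} = \frac{54034649}{34944}$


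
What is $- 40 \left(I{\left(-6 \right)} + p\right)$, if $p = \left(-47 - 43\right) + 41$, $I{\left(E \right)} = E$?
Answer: $2200$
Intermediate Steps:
$p = -49$ ($p = -90 + 41 = -49$)
$- 40 \left(I{\left(-6 \right)} + p\right) = - 40 \left(-6 - 49\right) = \left(-40\right) \left(-55\right) = 2200$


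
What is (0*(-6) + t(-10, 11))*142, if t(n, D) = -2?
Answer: -284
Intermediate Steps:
(0*(-6) + t(-10, 11))*142 = (0*(-6) - 2)*142 = (0 - 2)*142 = -2*142 = -284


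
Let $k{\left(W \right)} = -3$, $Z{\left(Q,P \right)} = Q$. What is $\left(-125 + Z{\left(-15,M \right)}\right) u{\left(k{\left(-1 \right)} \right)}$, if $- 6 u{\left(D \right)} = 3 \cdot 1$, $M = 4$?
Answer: $70$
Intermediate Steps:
$u{\left(D \right)} = - \frac{1}{2}$ ($u{\left(D \right)} = - \frac{3 \cdot 1}{6} = \left(- \frac{1}{6}\right) 3 = - \frac{1}{2}$)
$\left(-125 + Z{\left(-15,M \right)}\right) u{\left(k{\left(-1 \right)} \right)} = \left(-125 - 15\right) \left(- \frac{1}{2}\right) = \left(-140\right) \left(- \frac{1}{2}\right) = 70$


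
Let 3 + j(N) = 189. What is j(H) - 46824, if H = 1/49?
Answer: -46638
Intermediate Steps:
H = 1/49 ≈ 0.020408
j(N) = 186 (j(N) = -3 + 189 = 186)
j(H) - 46824 = 186 - 46824 = -46638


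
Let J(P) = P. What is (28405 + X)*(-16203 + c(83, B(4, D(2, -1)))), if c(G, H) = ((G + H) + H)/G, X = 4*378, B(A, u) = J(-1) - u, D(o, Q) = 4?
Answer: -40231663592/83 ≈ -4.8472e+8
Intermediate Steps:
B(A, u) = -1 - u
X = 1512
c(G, H) = (G + 2*H)/G
(28405 + X)*(-16203 + c(83, B(4, D(2, -1)))) = (28405 + 1512)*(-16203 + (83 + 2*(-1 - 1*4))/83) = 29917*(-16203 + (83 + 2*(-1 - 4))/83) = 29917*(-16203 + (83 + 2*(-5))/83) = 29917*(-16203 + (83 - 10)/83) = 29917*(-16203 + (1/83)*73) = 29917*(-16203 + 73/83) = 29917*(-1344776/83) = -40231663592/83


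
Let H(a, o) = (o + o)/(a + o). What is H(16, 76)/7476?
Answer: 19/85974 ≈ 0.00022100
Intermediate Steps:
H(a, o) = 2*o/(a + o) (H(a, o) = (2*o)/(a + o) = 2*o/(a + o))
H(16, 76)/7476 = (2*76/(16 + 76))/7476 = (2*76/92)*(1/7476) = (2*76*(1/92))*(1/7476) = (38/23)*(1/7476) = 19/85974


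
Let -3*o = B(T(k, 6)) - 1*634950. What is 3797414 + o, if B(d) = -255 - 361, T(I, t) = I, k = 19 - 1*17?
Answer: 12027808/3 ≈ 4.0093e+6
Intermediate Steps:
k = 2 (k = 19 - 17 = 2)
B(d) = -616
o = 635566/3 (o = -(-616 - 1*634950)/3 = -(-616 - 634950)/3 = -⅓*(-635566) = 635566/3 ≈ 2.1186e+5)
3797414 + o = 3797414 + 635566/3 = 12027808/3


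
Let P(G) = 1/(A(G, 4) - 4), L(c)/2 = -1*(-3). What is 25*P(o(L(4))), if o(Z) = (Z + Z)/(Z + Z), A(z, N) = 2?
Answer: -25/2 ≈ -12.500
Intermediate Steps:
L(c) = 6 (L(c) = 2*(-1*(-3)) = 2*3 = 6)
o(Z) = 1 (o(Z) = (2*Z)/((2*Z)) = (2*Z)*(1/(2*Z)) = 1)
P(G) = -1/2 (P(G) = 1/(2 - 4) = 1/(-2) = -1/2)
25*P(o(L(4))) = 25*(-1/2) = -25/2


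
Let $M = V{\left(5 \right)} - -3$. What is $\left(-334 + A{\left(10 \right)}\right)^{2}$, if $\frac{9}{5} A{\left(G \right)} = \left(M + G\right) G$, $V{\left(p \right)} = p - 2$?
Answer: $\frac{4866436}{81} \approx 60079.0$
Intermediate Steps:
$V{\left(p \right)} = -2 + p$
$M = 6$ ($M = \left(-2 + 5\right) - -3 = 3 + 3 = 6$)
$A{\left(G \right)} = \frac{5 G \left(6 + G\right)}{9}$ ($A{\left(G \right)} = \frac{5 \left(6 + G\right) G}{9} = \frac{5 G \left(6 + G\right)}{9}$)
$\left(-334 + A{\left(10 \right)}\right)^{2} = \left(-334 + \frac{5}{9} \cdot 10 \left(6 + 10\right)\right)^{2} = \left(-334 + \frac{5}{9} \cdot 10 \cdot 16\right)^{2} = \left(-334 + \frac{800}{9}\right)^{2} = \left(- \frac{2206}{9}\right)^{2} = \frac{4866436}{81}$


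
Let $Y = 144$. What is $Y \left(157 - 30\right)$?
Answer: $18288$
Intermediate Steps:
$Y \left(157 - 30\right) = 144 \left(157 - 30\right) = 144 \cdot 127 = 18288$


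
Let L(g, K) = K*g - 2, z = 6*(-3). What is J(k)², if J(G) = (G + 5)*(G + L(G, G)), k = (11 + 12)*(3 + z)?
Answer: 1628164464270400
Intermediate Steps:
z = -18
L(g, K) = -2 + K*g
k = -345 (k = (11 + 12)*(3 - 18) = 23*(-15) = -345)
J(G) = (5 + G)*(-2 + G + G²) (J(G) = (G + 5)*(G + (-2 + G*G)) = (5 + G)*(G + (-2 + G²)) = (5 + G)*(-2 + G + G²))
J(k)² = (-10 + (-345)³ + 3*(-345) + 6*(-345)²)² = (-10 - 41063625 - 1035 + 6*119025)² = (-10 - 41063625 - 1035 + 714150)² = (-40350520)² = 1628164464270400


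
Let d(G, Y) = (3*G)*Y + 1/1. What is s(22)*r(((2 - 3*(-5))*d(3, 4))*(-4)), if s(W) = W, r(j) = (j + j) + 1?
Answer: -110682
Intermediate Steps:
d(G, Y) = 1 + 3*G*Y (d(G, Y) = 3*G*Y + 1*1 = 3*G*Y + 1 = 1 + 3*G*Y)
r(j) = 1 + 2*j (r(j) = 2*j + 1 = 1 + 2*j)
s(22)*r(((2 - 3*(-5))*d(3, 4))*(-4)) = 22*(1 + 2*(((2 - 3*(-5))*(1 + 3*3*4))*(-4))) = 22*(1 + 2*(((2 + 15)*(1 + 36))*(-4))) = 22*(1 + 2*((17*37)*(-4))) = 22*(1 + 2*(629*(-4))) = 22*(1 + 2*(-2516)) = 22*(1 - 5032) = 22*(-5031) = -110682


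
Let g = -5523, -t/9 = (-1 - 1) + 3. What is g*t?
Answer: 49707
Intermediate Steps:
t = -9 (t = -9*((-1 - 1) + 3) = -9*(-2 + 3) = -9*1 = -9)
g*t = -5523*(-9) = 49707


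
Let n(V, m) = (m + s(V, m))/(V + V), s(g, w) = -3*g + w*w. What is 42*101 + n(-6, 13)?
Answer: 12676/3 ≈ 4225.3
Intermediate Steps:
s(g, w) = w² - 3*g (s(g, w) = -3*g + w² = w² - 3*g)
n(V, m) = (m + m² - 3*V)/(2*V) (n(V, m) = (m + (m² - 3*V))/(V + V) = (m + m² - 3*V)/((2*V)) = (m + m² - 3*V)*(1/(2*V)) = (m + m² - 3*V)/(2*V))
42*101 + n(-6, 13) = 42*101 + (½)*(13 + 13² - 3*(-6))/(-6) = 4242 + (½)*(-⅙)*(13 + 169 + 18) = 4242 + (½)*(-⅙)*200 = 4242 - 50/3 = 12676/3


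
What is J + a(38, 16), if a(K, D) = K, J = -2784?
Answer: -2746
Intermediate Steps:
J + a(38, 16) = -2784 + 38 = -2746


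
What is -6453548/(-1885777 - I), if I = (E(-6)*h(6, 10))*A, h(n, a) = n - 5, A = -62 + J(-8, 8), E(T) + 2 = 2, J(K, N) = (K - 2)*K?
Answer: 6453548/1885777 ≈ 3.4222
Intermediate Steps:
J(K, N) = K*(-2 + K) (J(K, N) = (-2 + K)*K = K*(-2 + K))
E(T) = 0 (E(T) = -2 + 2 = 0)
A = 18 (A = -62 - 8*(-2 - 8) = -62 - 8*(-10) = -62 + 80 = 18)
h(n, a) = -5 + n
I = 0 (I = (0*(-5 + 6))*18 = (0*1)*18 = 0*18 = 0)
-6453548/(-1885777 - I) = -6453548/(-1885777 - 1*0) = -6453548/(-1885777 + 0) = -6453548/(-1885777) = -6453548*(-1/1885777) = 6453548/1885777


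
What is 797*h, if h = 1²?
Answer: 797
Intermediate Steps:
h = 1
797*h = 797*1 = 797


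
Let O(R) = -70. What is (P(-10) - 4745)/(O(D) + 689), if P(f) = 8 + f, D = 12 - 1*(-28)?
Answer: -4747/619 ≈ -7.6688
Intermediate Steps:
D = 40 (D = 12 + 28 = 40)
(P(-10) - 4745)/(O(D) + 689) = ((8 - 10) - 4745)/(-70 + 689) = (-2 - 4745)/619 = -4747*1/619 = -4747/619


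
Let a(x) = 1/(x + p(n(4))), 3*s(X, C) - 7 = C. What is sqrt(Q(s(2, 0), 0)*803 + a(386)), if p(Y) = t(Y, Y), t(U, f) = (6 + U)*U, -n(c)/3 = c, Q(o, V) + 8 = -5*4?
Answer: I*sqrt(4716333318)/458 ≈ 149.95*I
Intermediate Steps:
s(X, C) = 7/3 + C/3
Q(o, V) = -28 (Q(o, V) = -8 - 5*4 = -8 - 20 = -28)
n(c) = -3*c
t(U, f) = U*(6 + U)
p(Y) = Y*(6 + Y)
a(x) = 1/(72 + x) (a(x) = 1/(x + (-3*4)*(6 - 3*4)) = 1/(x - 12*(6 - 12)) = 1/(x - 12*(-6)) = 1/(x + 72) = 1/(72 + x))
sqrt(Q(s(2, 0), 0)*803 + a(386)) = sqrt(-28*803 + 1/(72 + 386)) = sqrt(-22484 + 1/458) = sqrt(-10297671/458) = I*sqrt(4716333318)/458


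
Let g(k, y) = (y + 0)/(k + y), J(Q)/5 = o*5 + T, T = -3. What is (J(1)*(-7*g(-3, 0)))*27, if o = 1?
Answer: 0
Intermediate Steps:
J(Q) = 10 (J(Q) = 5*(1*5 - 3) = 5*(5 - 3) = 5*2 = 10)
g(k, y) = y/(k + y)
(J(1)*(-7*g(-3, 0)))*27 = (10*(-0/(-3 + 0)))*27 = (10*(-0/(-3)))*27 = (10*(-0*(-1)/3))*27 = (10*(-7*0))*27 = (10*0)*27 = 0*27 = 0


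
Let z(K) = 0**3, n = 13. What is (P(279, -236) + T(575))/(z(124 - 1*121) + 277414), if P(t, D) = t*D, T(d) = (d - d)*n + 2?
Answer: -32921/138707 ≈ -0.23734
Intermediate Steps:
z(K) = 0
T(d) = 2 (T(d) = (d - d)*13 + 2 = 0*13 + 2 = 0 + 2 = 2)
P(t, D) = D*t
(P(279, -236) + T(575))/(z(124 - 1*121) + 277414) = (-236*279 + 2)/(0 + 277414) = (-65844 + 2)/277414 = -65842*1/277414 = -32921/138707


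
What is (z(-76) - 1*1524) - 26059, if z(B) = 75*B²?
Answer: 405617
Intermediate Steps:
(z(-76) - 1*1524) - 26059 = (75*(-76)² - 1*1524) - 26059 = (75*5776 - 1524) - 26059 = (433200 - 1524) - 26059 = 431676 - 26059 = 405617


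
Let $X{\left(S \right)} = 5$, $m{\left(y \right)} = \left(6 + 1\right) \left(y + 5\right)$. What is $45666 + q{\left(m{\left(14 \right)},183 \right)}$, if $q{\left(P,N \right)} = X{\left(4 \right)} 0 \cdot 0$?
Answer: $45666$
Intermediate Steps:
$m{\left(y \right)} = 35 + 7 y$ ($m{\left(y \right)} = 7 \left(5 + y\right) = 35 + 7 y$)
$q{\left(P,N \right)} = 0$ ($q{\left(P,N \right)} = 5 \cdot 0 \cdot 0 = 5 \cdot 0 = 0$)
$45666 + q{\left(m{\left(14 \right)},183 \right)} = 45666 + 0 = 45666$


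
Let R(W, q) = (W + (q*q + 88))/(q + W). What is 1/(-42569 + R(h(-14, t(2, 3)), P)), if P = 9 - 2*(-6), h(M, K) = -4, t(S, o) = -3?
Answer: -17/723148 ≈ -2.3508e-5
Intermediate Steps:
P = 21 (P = 9 + 12 = 21)
R(W, q) = (88 + W + q²)/(W + q) (R(W, q) = (W + (q² + 88))/(W + q) = (W + (88 + q²))/(W + q) = (88 + W + q²)/(W + q))
1/(-42569 + R(h(-14, t(2, 3)), P)) = 1/(-42569 + (88 - 4 + 21²)/(-4 + 21)) = 1/(-42569 + (88 - 4 + 441)/17) = 1/(-42569 + (1/17)*525) = 1/(-42569 + 525/17) = 1/(-723148/17) = -17/723148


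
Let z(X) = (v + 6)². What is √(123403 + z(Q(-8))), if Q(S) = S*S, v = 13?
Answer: 2*√30941 ≈ 351.80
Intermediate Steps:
Q(S) = S²
z(X) = 361 (z(X) = (13 + 6)² = 19² = 361)
√(123403 + z(Q(-8))) = √(123403 + 361) = √123764 = 2*√30941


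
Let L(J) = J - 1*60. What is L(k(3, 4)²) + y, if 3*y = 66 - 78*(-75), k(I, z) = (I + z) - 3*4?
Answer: 1937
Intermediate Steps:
k(I, z) = -12 + I + z (k(I, z) = (I + z) - 12 = -12 + I + z)
L(J) = -60 + J (L(J) = J - 60 = -60 + J)
y = 1972 (y = (66 - 78*(-75))/3 = (66 + 5850)/3 = (⅓)*5916 = 1972)
L(k(3, 4)²) + y = (-60 + (-12 + 3 + 4)²) + 1972 = (-60 + (-5)²) + 1972 = (-60 + 25) + 1972 = -35 + 1972 = 1937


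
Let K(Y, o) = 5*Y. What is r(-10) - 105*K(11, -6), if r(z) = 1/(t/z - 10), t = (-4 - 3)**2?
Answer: -860485/149 ≈ -5775.1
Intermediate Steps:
t = 49 (t = (-7)**2 = 49)
r(z) = 1/(-10 + 49/z) (r(z) = 1/(49/z - 10) = 1/(-10 + 49/z))
r(-10) - 105*K(11, -6) = -1*(-10)/(-49 + 10*(-10)) - 525*11 = -1*(-10)/(-49 - 100) - 105*55 = -1*(-10)/(-149) - 5775 = -1*(-10)*(-1/149) - 5775 = -10/149 - 5775 = -860485/149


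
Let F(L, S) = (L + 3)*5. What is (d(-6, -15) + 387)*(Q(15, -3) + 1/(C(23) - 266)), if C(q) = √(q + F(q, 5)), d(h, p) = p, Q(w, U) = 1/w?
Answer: 8260012/353015 - 1116*√17/70603 ≈ 23.333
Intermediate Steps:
F(L, S) = 15 + 5*L (F(L, S) = (3 + L)*5 = 15 + 5*L)
C(q) = √(15 + 6*q) (C(q) = √(q + (15 + 5*q)) = √(15 + 6*q))
(d(-6, -15) + 387)*(Q(15, -3) + 1/(C(23) - 266)) = (-15 + 387)*(1/15 + 1/(√(15 + 6*23) - 266)) = 372*(1/15 + 1/(√(15 + 138) - 266)) = 372*(1/15 + 1/(√153 - 266)) = 372*(1/15 + 1/(3*√17 - 266)) = 372*(1/15 + 1/(-266 + 3*√17)) = 124/5 + 372/(-266 + 3*√17)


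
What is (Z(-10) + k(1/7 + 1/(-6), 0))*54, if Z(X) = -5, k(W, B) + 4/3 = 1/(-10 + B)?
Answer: -1737/5 ≈ -347.40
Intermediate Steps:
k(W, B) = -4/3 + 1/(-10 + B)
(Z(-10) + k(1/7 + 1/(-6), 0))*54 = (-5 + (43 - 4*0)/(3*(-10 + 0)))*54 = (-5 + (⅓)*(43 + 0)/(-10))*54 = (-5 + (⅓)*(-⅒)*43)*54 = (-5 - 43/30)*54 = -193/30*54 = -1737/5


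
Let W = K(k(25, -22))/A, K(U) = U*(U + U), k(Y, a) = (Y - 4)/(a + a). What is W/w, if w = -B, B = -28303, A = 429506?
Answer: 63/1681043778832 ≈ 3.7477e-11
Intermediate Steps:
k(Y, a) = (-4 + Y)/(2*a) (k(Y, a) = (-4 + Y)/((2*a)) = (-4 + Y)*(1/(2*a)) = (-4 + Y)/(2*a))
K(U) = 2*U² (K(U) = U*(2*U) = 2*U²)
W = 63/59394544 (W = (2*((½)*(-4 + 25)/(-22))²)/429506 = (2*((½)*(-1/22)*21)²)*(1/429506) = (2*(-21/44)²)*(1/429506) = (2*(441/1936))*(1/429506) = (441/968)*(1/429506) = 63/59394544 ≈ 1.0607e-6)
w = 28303 (w = -1*(-28303) = 28303)
W/w = (63/59394544)/28303 = (63/59394544)*(1/28303) = 63/1681043778832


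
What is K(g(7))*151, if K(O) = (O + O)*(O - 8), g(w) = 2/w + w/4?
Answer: -1437369/392 ≈ -3666.8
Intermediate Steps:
g(w) = 2/w + w/4 (g(w) = 2/w + w*(¼) = 2/w + w/4)
K(O) = 2*O*(-8 + O) (K(O) = (2*O)*(-8 + O) = 2*O*(-8 + O))
K(g(7))*151 = (2*(2/7 + (¼)*7)*(-8 + (2/7 + (¼)*7)))*151 = (2*(2*(⅐) + 7/4)*(-8 + (2*(⅐) + 7/4)))*151 = (2*(2/7 + 7/4)*(-8 + (2/7 + 7/4)))*151 = (2*(57/28)*(-8 + 57/28))*151 = (2*(57/28)*(-167/28))*151 = -9519/392*151 = -1437369/392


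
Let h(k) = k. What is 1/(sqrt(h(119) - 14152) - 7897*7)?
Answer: -55279/3055781874 - I*sqrt(14033)/3055781874 ≈ -1.809e-5 - 3.8766e-8*I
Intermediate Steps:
1/(sqrt(h(119) - 14152) - 7897*7) = 1/(sqrt(119 - 14152) - 7897*7) = 1/(sqrt(-14033) - 55279) = 1/(I*sqrt(14033) - 55279) = 1/(-55279 + I*sqrt(14033))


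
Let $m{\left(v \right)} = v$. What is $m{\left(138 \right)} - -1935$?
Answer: $2073$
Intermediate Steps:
$m{\left(138 \right)} - -1935 = 138 - -1935 = 138 + 1935 = 2073$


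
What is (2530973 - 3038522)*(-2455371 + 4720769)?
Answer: -1149800489502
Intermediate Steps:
(2530973 - 3038522)*(-2455371 + 4720769) = -507549*2265398 = -1149800489502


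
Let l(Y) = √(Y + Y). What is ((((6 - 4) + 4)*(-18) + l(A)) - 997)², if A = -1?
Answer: (-1105 + I*√2)² ≈ 1.221e+6 - 3125.0*I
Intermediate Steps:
l(Y) = √2*√Y (l(Y) = √(2*Y) = √2*√Y)
((((6 - 4) + 4)*(-18) + l(A)) - 997)² = ((((6 - 4) + 4)*(-18) + √2*√(-1)) - 997)² = (((2 + 4)*(-18) + √2*I) - 997)² = ((6*(-18) + I*√2) - 997)² = ((-108 + I*√2) - 997)² = (-1105 + I*√2)²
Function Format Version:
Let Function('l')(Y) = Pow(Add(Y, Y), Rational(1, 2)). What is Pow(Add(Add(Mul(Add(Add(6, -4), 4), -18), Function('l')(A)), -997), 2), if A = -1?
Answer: Pow(Add(-1105, Mul(I, Pow(2, Rational(1, 2)))), 2) ≈ Add(1.2210e+6, Mul(-3125., I))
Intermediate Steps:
Function('l')(Y) = Mul(Pow(2, Rational(1, 2)), Pow(Y, Rational(1, 2))) (Function('l')(Y) = Pow(Mul(2, Y), Rational(1, 2)) = Mul(Pow(2, Rational(1, 2)), Pow(Y, Rational(1, 2))))
Pow(Add(Add(Mul(Add(Add(6, -4), 4), -18), Function('l')(A)), -997), 2) = Pow(Add(Add(Mul(Add(Add(6, -4), 4), -18), Mul(Pow(2, Rational(1, 2)), Pow(-1, Rational(1, 2)))), -997), 2) = Pow(Add(Add(Mul(Add(2, 4), -18), Mul(Pow(2, Rational(1, 2)), I)), -997), 2) = Pow(Add(Add(Mul(6, -18), Mul(I, Pow(2, Rational(1, 2)))), -997), 2) = Pow(Add(Add(-108, Mul(I, Pow(2, Rational(1, 2)))), -997), 2) = Pow(Add(-1105, Mul(I, Pow(2, Rational(1, 2)))), 2)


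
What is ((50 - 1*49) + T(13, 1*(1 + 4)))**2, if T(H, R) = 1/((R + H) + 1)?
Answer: 400/361 ≈ 1.1080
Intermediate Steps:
T(H, R) = 1/(1 + H + R) (T(H, R) = 1/((H + R) + 1) = 1/(1 + H + R))
((50 - 1*49) + T(13, 1*(1 + 4)))**2 = ((50 - 1*49) + 1/(1 + 13 + 1*(1 + 4)))**2 = ((50 - 49) + 1/(1 + 13 + 1*5))**2 = (1 + 1/(1 + 13 + 5))**2 = (1 + 1/19)**2 = (20/19)**2 = 400/361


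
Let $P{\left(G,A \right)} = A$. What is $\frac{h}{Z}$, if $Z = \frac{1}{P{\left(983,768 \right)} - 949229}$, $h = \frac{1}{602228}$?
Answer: $- \frac{948461}{602228} \approx -1.5749$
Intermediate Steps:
$h = \frac{1}{602228} \approx 1.6605 \cdot 10^{-6}$
$Z = - \frac{1}{948461}$ ($Z = \frac{1}{768 - 949229} = \frac{1}{-948461} = - \frac{1}{948461} \approx -1.0543 \cdot 10^{-6}$)
$\frac{h}{Z} = \frac{1}{602228 \left(- \frac{1}{948461}\right)} = \frac{1}{602228} \left(-948461\right) = - \frac{948461}{602228}$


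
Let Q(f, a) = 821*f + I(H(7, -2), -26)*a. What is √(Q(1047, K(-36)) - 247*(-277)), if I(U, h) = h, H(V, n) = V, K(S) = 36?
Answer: √927070 ≈ 962.84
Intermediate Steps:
Q(f, a) = -26*a + 821*f (Q(f, a) = 821*f - 26*a = -26*a + 821*f)
√(Q(1047, K(-36)) - 247*(-277)) = √((-26*36 + 821*1047) - 247*(-277)) = √((-936 + 859587) + 68419) = √(858651 + 68419) = √927070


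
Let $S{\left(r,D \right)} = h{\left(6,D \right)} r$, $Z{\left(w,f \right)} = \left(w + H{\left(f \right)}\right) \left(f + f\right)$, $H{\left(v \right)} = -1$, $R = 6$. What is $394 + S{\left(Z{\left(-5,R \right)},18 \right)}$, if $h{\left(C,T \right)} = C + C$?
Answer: $-470$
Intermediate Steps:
$h{\left(C,T \right)} = 2 C$
$Z{\left(w,f \right)} = 2 f \left(-1 + w\right)$ ($Z{\left(w,f \right)} = \left(w - 1\right) \left(f + f\right) = \left(-1 + w\right) 2 f = 2 f \left(-1 + w\right)$)
$S{\left(r,D \right)} = 12 r$ ($S{\left(r,D \right)} = 2 \cdot 6 r = 12 r$)
$394 + S{\left(Z{\left(-5,R \right)},18 \right)} = 394 + 12 \cdot 2 \cdot 6 \left(-1 - 5\right) = 394 + 12 \cdot 2 \cdot 6 \left(-6\right) = 394 + 12 \left(-72\right) = 394 - 864 = -470$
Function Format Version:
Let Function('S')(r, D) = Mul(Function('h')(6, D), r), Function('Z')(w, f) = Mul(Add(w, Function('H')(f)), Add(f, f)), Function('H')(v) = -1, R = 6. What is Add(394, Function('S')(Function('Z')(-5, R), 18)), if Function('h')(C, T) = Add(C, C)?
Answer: -470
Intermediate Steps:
Function('h')(C, T) = Mul(2, C)
Function('Z')(w, f) = Mul(2, f, Add(-1, w)) (Function('Z')(w, f) = Mul(Add(w, -1), Add(f, f)) = Mul(Add(-1, w), Mul(2, f)) = Mul(2, f, Add(-1, w)))
Function('S')(r, D) = Mul(12, r) (Function('S')(r, D) = Mul(Mul(2, 6), r) = Mul(12, r))
Add(394, Function('S')(Function('Z')(-5, R), 18)) = Add(394, Mul(12, Mul(2, 6, Add(-1, -5)))) = Add(394, Mul(12, Mul(2, 6, -6))) = Add(394, Mul(12, -72)) = Add(394, -864) = -470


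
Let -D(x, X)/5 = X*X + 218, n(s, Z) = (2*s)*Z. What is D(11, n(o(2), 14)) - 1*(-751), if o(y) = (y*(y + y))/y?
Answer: -63059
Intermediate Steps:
o(y) = 2*y (o(y) = (y*(2*y))/y = (2*y**2)/y = 2*y)
n(s, Z) = 2*Z*s
D(x, X) = -1090 - 5*X**2 (D(x, X) = -5*(X*X + 218) = -5*(X**2 + 218) = -5*(218 + X**2) = -1090 - 5*X**2)
D(11, n(o(2), 14)) - 1*(-751) = (-1090 - 5*(2*14*(2*2))**2) - 1*(-751) = (-1090 - 5*(2*14*4)**2) + 751 = (-1090 - 5*112**2) + 751 = (-1090 - 5*12544) + 751 = (-1090 - 62720) + 751 = -63810 + 751 = -63059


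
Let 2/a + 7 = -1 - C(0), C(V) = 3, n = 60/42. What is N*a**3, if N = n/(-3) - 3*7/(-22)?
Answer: -884/307461 ≈ -0.0028752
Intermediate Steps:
n = 10/7 (n = 60*(1/42) = 10/7 ≈ 1.4286)
N = 221/462 (N = (10/7)/(-3) - 3*7/(-22) = (10/7)*(-1/3) - 21*(-1/22) = -10/21 + 21/22 = 221/462 ≈ 0.47835)
a = -2/11 (a = 2/(-7 + (-1 - 1*3)) = 2/(-7 + (-1 - 3)) = 2/(-7 - 4) = 2/(-11) = 2*(-1/11) = -2/11 ≈ -0.18182)
N*a**3 = 221*(-2/11)**3/462 = (221/462)*(-8/1331) = -884/307461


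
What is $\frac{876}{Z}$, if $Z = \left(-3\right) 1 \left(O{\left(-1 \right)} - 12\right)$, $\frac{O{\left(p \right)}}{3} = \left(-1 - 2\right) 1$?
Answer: $\frac{292}{21} \approx 13.905$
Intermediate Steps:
$O{\left(p \right)} = -9$ ($O{\left(p \right)} = 3 \left(-1 - 2\right) 1 = 3 \left(\left(-3\right) 1\right) = 3 \left(-3\right) = -9$)
$Z = 63$ ($Z = \left(-3\right) 1 \left(-9 - 12\right) = \left(-3\right) \left(-21\right) = 63$)
$\frac{876}{Z} = \frac{876}{63} = 876 \cdot \frac{1}{63} = \frac{292}{21}$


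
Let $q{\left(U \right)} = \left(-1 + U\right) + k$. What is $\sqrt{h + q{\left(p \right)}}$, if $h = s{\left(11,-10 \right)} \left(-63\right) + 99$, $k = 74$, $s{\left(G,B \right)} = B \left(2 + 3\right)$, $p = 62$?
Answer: $6 \sqrt{94} \approx 58.172$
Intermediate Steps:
$s{\left(G,B \right)} = 5 B$ ($s{\left(G,B \right)} = B 5 = 5 B$)
$q{\left(U \right)} = 73 + U$ ($q{\left(U \right)} = \left(-1 + U\right) + 74 = 73 + U$)
$h = 3249$ ($h = 5 \left(-10\right) \left(-63\right) + 99 = \left(-50\right) \left(-63\right) + 99 = 3150 + 99 = 3249$)
$\sqrt{h + q{\left(p \right)}} = \sqrt{3249 + \left(73 + 62\right)} = \sqrt{3249 + 135} = \sqrt{3384} = 6 \sqrt{94}$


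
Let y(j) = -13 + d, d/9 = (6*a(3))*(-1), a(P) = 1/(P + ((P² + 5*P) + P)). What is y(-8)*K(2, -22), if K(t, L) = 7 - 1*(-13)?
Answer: -296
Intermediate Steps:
K(t, L) = 20 (K(t, L) = 7 + 13 = 20)
a(P) = 1/(P² + 7*P) (a(P) = 1/(P + (P² + 6*P)) = 1/(P² + 7*P))
d = -9/5 (d = 9*((6*(1/(3*(7 + 3))))*(-1)) = 9*((6*((⅓)/10))*(-1)) = 9*((6*((⅓)*(⅒)))*(-1)) = 9*((6*(1/30))*(-1)) = 9*((⅕)*(-1)) = 9*(-⅕) = -9/5 ≈ -1.8000)
y(j) = -74/5 (y(j) = -13 - 9/5 = -74/5)
y(-8)*K(2, -22) = -74/5*20 = -296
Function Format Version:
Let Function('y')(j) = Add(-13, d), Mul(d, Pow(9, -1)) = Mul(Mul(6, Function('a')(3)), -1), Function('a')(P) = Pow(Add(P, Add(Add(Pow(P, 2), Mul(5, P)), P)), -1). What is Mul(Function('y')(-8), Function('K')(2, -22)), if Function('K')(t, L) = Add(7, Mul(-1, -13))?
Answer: -296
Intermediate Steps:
Function('K')(t, L) = 20 (Function('K')(t, L) = Add(7, 13) = 20)
Function('a')(P) = Pow(Add(Pow(P, 2), Mul(7, P)), -1) (Function('a')(P) = Pow(Add(P, Add(Pow(P, 2), Mul(6, P))), -1) = Pow(Add(Pow(P, 2), Mul(7, P)), -1))
d = Rational(-9, 5) (d = Mul(9, Mul(Mul(6, Mul(Pow(3, -1), Pow(Add(7, 3), -1))), -1)) = Mul(9, Mul(Mul(6, Mul(Rational(1, 3), Pow(10, -1))), -1)) = Mul(9, Mul(Mul(6, Mul(Rational(1, 3), Rational(1, 10))), -1)) = Mul(9, Mul(Mul(6, Rational(1, 30)), -1)) = Mul(9, Mul(Rational(1, 5), -1)) = Mul(9, Rational(-1, 5)) = Rational(-9, 5) ≈ -1.8000)
Function('y')(j) = Rational(-74, 5) (Function('y')(j) = Add(-13, Rational(-9, 5)) = Rational(-74, 5))
Mul(Function('y')(-8), Function('K')(2, -22)) = Mul(Rational(-74, 5), 20) = -296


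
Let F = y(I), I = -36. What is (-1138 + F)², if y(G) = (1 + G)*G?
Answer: 14884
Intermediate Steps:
y(G) = G*(1 + G)
F = 1260 (F = -36*(1 - 36) = -36*(-35) = 1260)
(-1138 + F)² = (-1138 + 1260)² = 122² = 14884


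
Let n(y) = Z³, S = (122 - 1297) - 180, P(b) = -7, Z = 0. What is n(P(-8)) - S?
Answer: 1355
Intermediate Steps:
S = -1355 (S = -1175 - 180 = -1355)
n(y) = 0 (n(y) = 0³ = 0)
n(P(-8)) - S = 0 - 1*(-1355) = 0 + 1355 = 1355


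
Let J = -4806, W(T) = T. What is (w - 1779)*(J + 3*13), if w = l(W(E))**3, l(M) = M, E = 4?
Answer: 8175405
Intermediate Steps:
w = 64 (w = 4**3 = 64)
(w - 1779)*(J + 3*13) = (64 - 1779)*(-4806 + 3*13) = -1715*(-4806 + 39) = -1715*(-4767) = 8175405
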